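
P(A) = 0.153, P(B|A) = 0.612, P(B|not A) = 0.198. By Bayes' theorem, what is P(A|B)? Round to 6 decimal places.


P(A|B) = P(B|A)*P(A) / P(B), P(B) = P(B|A)*P(A) + P(B|not A)*P(not A)
P(B|A)*P(A) = 0.612 * 0.153 = 0.093636
P(B|not A)*P(not A) = 0.198 * 0.847 = 0.167706
P(B) = 0.093636 + 0.167706 = 0.261342
P(A|B) = 0.093636 / 0.261342 ≈ 0.35828914

0.358289


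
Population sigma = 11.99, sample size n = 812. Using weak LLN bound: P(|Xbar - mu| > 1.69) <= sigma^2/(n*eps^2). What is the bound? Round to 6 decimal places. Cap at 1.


bound = min(1, sigma^2/(n*eps^2))
sigma^2 = 11.99^2 = 143.7601
n*eps^2 = 812 * 1.69^2 = 812 * 2.8561 = 2319.1532
sigma^2/(n*eps^2) = 143.7601 / 2319.1532 ≈ 0.06198819

0.061988


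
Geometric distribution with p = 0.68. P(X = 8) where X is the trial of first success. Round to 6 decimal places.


P = (1-p)^(k-1) * p
(1-p)^(k-1) = 0.32^7 ≈ 0.0003435974
P = 0.0003435974 * 0.68 ≈ 0.0002336462

0.000234


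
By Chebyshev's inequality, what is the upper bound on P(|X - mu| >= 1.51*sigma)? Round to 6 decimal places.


P <= 1/k^2
k^2 = 1.51^2 = 2.2801
1/k^2 = 1 / 2.2801 ≈ 0.43857726

0.438577


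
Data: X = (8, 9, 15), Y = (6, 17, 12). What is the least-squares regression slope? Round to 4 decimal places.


b = sum((xi-xbar)(yi-ybar)) / sum((xi-xbar)^2)
n = 3, xbar = 32/3 ≈ 10.666667, ybar = 35/3 ≈ 11.666667
Sxy = sum((xi-xbar)(yi-ybar)) = 23/3 ≈ 7.666667
Sxx = sum((xi-xbar)^2) = 86/3 ≈ 28.666667
b = Sxy / Sxx = 23/86 ≈ 0.267442

0.2674


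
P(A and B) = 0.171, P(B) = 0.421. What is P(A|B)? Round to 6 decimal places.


P(A|B) = P(A and B) / P(B) = 0.171 / 0.421 = 171/421 ≈ 0.40617577

0.406176


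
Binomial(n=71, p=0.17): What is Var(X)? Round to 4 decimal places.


Var = n*p*(1-p) = 71 * 0.17 * 0.83 = 10.0181

10.0181


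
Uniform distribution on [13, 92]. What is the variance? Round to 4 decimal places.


Var = (b-a)^2 / 12
(b-a)^2 = (92 - 13)^2 = 6241
Var = 6241/12 ≈ 520.083333

520.0833


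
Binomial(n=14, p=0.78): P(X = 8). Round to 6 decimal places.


P = C(n,k) * p^k * (1-p)^(n-k)
C(14,8) = 3003
p^k = 0.78^8 ≈ 0.1370114
(1-p)^(n-k) = 0.22^6 ≈ 0.0001133799
P = 3003 * 0.1370114 * 0.0001133799 ≈ 0.046650

0.046650


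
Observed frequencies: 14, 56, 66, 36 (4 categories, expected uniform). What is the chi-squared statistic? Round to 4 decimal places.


chi2 = sum((O-E)^2/E), E = total/4
total = 172, E = 172/4 = 43
(14 - 43)^2 / 43 = 841 / 43 = 841/43 ≈ 19.558140
(56 - 43)^2 / 43 = 169 / 43 = 169/43 ≈ 3.930233
(66 - 43)^2 / 43 = 529 / 43 = 529/43 ≈ 12.302326
(36 - 43)^2 / 43 = 49 / 43 = 49/43 ≈ 1.139535
chi2 = 1588/43 ≈ 36.930233

36.9302


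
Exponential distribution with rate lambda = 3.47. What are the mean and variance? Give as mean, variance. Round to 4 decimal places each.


mean = 1/lam, var = 1/lam^2
mean = 1 / 3.47 = 100/347 ≈ 0.288184
lam^2 = 3.47^2 = 12.0409
var = 1 / 12.0409 ≈ 0.083050

0.2882, 0.0831


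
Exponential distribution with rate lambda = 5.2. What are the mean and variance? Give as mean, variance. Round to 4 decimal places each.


mean = 1/lam, var = 1/lam^2
mean = 1 / 5.2 = 5/26 ≈ 0.192308
lam^2 = 5.2^2 = 27.04
var = 1 / 27.04 = 25/676 ≈ 0.036982

0.1923, 0.0370


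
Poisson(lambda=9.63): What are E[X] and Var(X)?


E[X] = Var(X) = lambda = 9.63

9.63, 9.63


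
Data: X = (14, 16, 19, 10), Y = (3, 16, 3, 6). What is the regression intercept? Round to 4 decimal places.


a = ybar - b*xbar, where b = sum((xi-xbar)(yi-ybar)) / sum((xi-xbar)^2)
n = 4, xbar = 59/4 = 14.75, ybar = 28/4 = 7
Sxy = sum((xi-xbar)(yi-ybar)) = 2
Sxx = sum((xi-xbar)^2) = 42.75
b = Sxy / Sxx = 8/171 ≈ 0.046784
a = 7 - 0.046784 * 14.75 = 1079/171 ≈ 6.309942

6.3099


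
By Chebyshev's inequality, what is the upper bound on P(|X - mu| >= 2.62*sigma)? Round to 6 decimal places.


P <= 1/k^2
k^2 = 2.62^2 = 6.8644
1/k^2 = 1 / 6.8644 ≈ 0.14567916

0.145679


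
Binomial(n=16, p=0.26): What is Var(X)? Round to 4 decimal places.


Var = n*p*(1-p) = 16 * 0.26 * 0.74 = 3.0784

3.0784


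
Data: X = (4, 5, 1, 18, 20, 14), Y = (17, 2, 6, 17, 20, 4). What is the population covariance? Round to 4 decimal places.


Cov = (1/n)*sum((xi-xbar)(yi-ybar))
n = 6, xbar = 62/6 = 31/3 ≈ 10.333333, ybar = 66/6 = 11
sum((xi-xbar)(yi-ybar)) = 164
Cov = 164 / 6 = 82/3 ≈ 27.333333

27.3333


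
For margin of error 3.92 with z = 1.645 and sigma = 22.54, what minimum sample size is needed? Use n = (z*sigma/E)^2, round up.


z*sigma/E = 1.645 * 22.54 / 3.92 = 9.45875
(z*sigma/E)^2 ≈ 89.467952
round up: n = 90

90


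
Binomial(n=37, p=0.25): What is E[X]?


E[X] = n*p = 37 * 0.25 = 9.25

9.25


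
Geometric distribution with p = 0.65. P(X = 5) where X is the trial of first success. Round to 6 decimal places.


P = (1-p)^(k-1) * p
(1-p)^(k-1) = 0.35^4 = 0.01500625
P = 0.01500625 * 0.65 ≈ 0.009754063

0.009754


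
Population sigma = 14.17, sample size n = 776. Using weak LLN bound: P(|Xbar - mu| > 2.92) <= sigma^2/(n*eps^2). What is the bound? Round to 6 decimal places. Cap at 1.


bound = min(1, sigma^2/(n*eps^2))
sigma^2 = 14.17^2 = 200.7889
n*eps^2 = 776 * 2.92^2 = 776 * 8.5264 = 6616.4864
sigma^2/(n*eps^2) = 200.7889 / 6616.4864 ≈ 0.03034676

0.030347


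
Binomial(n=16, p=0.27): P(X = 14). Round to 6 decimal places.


P = C(n,k) * p^k * (1-p)^(n-k)
C(16,14) = 120
p^k = 0.27^14 ≈ 0.00000001094190
(1-p)^(n-k) = 0.73^2 = 0.5329
P = 120 * 0.00000001094190 * 0.5329 ≈ 0.000001

0.000001


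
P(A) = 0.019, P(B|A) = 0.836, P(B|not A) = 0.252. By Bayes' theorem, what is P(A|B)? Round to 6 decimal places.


P(A|B) = P(B|A)*P(A) / P(B), P(B) = P(B|A)*P(A) + P(B|not A)*P(not A)
P(B|A)*P(A) = 0.836 * 0.019 = 0.015884
P(B|not A)*P(not A) = 0.252 * 0.981 = 0.247212
P(B) = 0.015884 + 0.247212 = 0.263096
P(A|B) = 0.015884 / 0.263096 ≈ 0.06037340

0.060373


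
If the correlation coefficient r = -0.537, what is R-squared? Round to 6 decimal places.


R^2 = r^2 = (-0.537)^2 = 0.288369

0.288369


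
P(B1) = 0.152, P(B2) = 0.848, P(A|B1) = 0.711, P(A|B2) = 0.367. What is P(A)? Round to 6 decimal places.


P(A) = P(A|B1)*P(B1) + P(A|B2)*P(B2)
P(A|B1)*P(B1) = 0.711 * 0.152 = 0.108072
P(A|B2)*P(B2) = 0.367 * 0.848 = 0.311216
P(A) = 0.108072 + 0.311216 = 0.419288

0.419288


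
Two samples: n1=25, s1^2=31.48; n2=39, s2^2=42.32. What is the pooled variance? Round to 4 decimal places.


sp^2 = ((n1-1)*s1^2 + (n2-1)*s2^2)/(n1+n2-2)
(n1-1)*s1^2 = 24 * 31.48 = 755.52
(n2-1)*s2^2 = 38 * 42.32 = 1608.16
numerator = 755.52 + 1608.16 = 2363.68
n1+n2-2 = 62
sp^2 = 2363.68 / 62 = 29546/775 ≈ 38.123871

38.1239


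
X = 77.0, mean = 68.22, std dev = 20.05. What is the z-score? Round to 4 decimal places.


z = (X - mu) / sigma
X - mu = 77.0 - 68.22 = 8.78
z = 8.78 / 20.05 = 878/2005 ≈ 0.437905

0.4379


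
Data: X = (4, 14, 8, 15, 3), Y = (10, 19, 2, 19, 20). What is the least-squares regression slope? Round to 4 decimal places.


b = sum((xi-xbar)(yi-ybar)) / sum((xi-xbar)^2)
n = 5, xbar = 44/5 = 8.8, ybar = 70/5 = 14
Sxy = sum((xi-xbar)(yi-ybar)) = 51
Sxx = sum((xi-xbar)^2) = 122.8
b = Sxy / Sxx = 255/614 ≈ 0.415309

0.4153


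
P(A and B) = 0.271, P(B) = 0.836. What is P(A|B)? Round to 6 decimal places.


P(A|B) = P(A and B) / P(B) = 0.271 / 0.836 = 271/836 ≈ 0.32416268

0.324163


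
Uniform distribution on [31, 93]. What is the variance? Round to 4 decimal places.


Var = (b-a)^2 / 12
(b-a)^2 = (93 - 31)^2 = 3844
Var = 3844/12 ≈ 320.333333

320.3333


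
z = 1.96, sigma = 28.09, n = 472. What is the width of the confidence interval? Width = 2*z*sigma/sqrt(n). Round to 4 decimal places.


width = 2*z*sigma/sqrt(n)
2*z*sigma = 2 * 1.96 * 28.09 = 110.1128
sqrt(472) ≈ 21.725561
width = 110.1128 / 21.725561 ≈ 5.068352

5.0684


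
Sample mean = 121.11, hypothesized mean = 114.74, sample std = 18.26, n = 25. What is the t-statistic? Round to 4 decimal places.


t = (xbar - mu0) / (s/sqrt(n))
xbar - mu0 = 121.11 - 114.74 = 6.37
sqrt(25) = 5
s/sqrt(n) = 18.26 / 5 = 3.652
t = 6.37 / 3.652 = 3185/1826 ≈ 1.744250

1.7442


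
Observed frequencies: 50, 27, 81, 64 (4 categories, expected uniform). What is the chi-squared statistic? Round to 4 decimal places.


chi2 = sum((O-E)^2/E), E = total/4
total = 222, E = 222/4 = 55.5
(50 - 55.5)^2 / 55.5 = 30.25 / 55.5 = 121/222 ≈ 0.545045
(27 - 55.5)^2 / 55.5 = 812.25 / 55.5 = 1083/74 ≈ 14.635135
(81 - 55.5)^2 / 55.5 = 650.25 / 55.5 = 867/74 ≈ 11.716216
(64 - 55.5)^2 / 55.5 = 72.25 / 55.5 = 289/222 ≈ 1.301802
chi2 = 3130/111 ≈ 28.198198

28.1982


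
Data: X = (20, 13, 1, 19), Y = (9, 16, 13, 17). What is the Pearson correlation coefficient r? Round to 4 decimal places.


r = sum((xi-xbar)(yi-ybar)) / sqrt(sum((xi-xbar)^2) * sum((yi-ybar)^2))
n = 4, xbar = 53/4 = 13.25, ybar = 55/4 = 13.75
Sxy = sum((xi-xbar)(yi-ybar)) = -4.75
Sxx = sum((xi-xbar)^2) = 228.75
Syy = sum((yi-ybar)^2) = 38.75
sqrt(Sxx*Syy) ≈ 94.149150
r = Sxy / sqrt(Sxx*Syy) = -4.75 / 94.149150 ≈ -0.050452

-0.0505


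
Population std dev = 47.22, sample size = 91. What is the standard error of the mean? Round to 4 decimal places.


SE = sigma / sqrt(n)
sqrt(91) ≈ 9.539392
SE = 47.22 / 9.539392 ≈ 4.950001

4.9500


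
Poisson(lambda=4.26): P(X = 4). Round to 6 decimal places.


P = e^(-lam) * lam^k / k!
e^(-4.26) ≈ 0.01412230
lam^k = 4.26^4 ≈ 329.335386
k! = 4! = 24
P = 0.01412230 * 329.335386 / 24 ≈ 0.193791

0.193791


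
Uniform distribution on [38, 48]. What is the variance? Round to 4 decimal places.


Var = (b-a)^2 / 12
(b-a)^2 = (48 - 38)^2 = 100
Var = 100/12 ≈ 8.333333

8.3333


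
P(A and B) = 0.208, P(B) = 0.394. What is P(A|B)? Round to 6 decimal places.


P(A|B) = P(A and B) / P(B) = 0.208 / 0.394 = 104/197 ≈ 0.52791878

0.527919


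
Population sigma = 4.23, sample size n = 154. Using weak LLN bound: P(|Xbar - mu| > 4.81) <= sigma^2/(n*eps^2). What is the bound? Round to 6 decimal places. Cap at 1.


bound = min(1, sigma^2/(n*eps^2))
sigma^2 = 4.23^2 = 17.8929
n*eps^2 = 154 * 4.81^2 = 154 * 23.1361 = 3562.9594
sigma^2/(n*eps^2) = 17.8929 / 3562.9594 ≈ 0.00502192

0.005022


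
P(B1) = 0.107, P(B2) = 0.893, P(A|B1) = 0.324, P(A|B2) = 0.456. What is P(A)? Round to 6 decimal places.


P(A) = P(A|B1)*P(B1) + P(A|B2)*P(B2)
P(A|B1)*P(B1) = 0.324 * 0.107 = 0.034668
P(A|B2)*P(B2) = 0.456 * 0.893 = 0.407208
P(A) = 0.034668 + 0.407208 = 0.441876

0.441876


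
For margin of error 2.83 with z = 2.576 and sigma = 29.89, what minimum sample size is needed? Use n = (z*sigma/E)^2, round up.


z*sigma/E = 2.576 * 29.89 / 2.83 ≈ 27.207293
(z*sigma/E)^2 ≈ 740.236808
round up: n = 741

741


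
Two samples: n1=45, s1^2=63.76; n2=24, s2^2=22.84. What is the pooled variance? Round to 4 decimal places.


sp^2 = ((n1-1)*s1^2 + (n2-1)*s2^2)/(n1+n2-2)
(n1-1)*s1^2 = 44 * 63.76 = 2805.44
(n2-1)*s2^2 = 23 * 22.84 = 525.32
numerator = 2805.44 + 525.32 = 3330.76
n1+n2-2 = 67
sp^2 = 3330.76 / 67 = 83269/1675 ≈ 49.712836

49.7128


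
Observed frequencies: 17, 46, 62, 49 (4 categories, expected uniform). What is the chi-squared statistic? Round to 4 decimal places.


chi2 = sum((O-E)^2/E), E = total/4
total = 174, E = 174/4 = 43.5
(17 - 43.5)^2 / 43.5 = 702.25 / 43.5 = 2809/174 ≈ 16.143678
(46 - 43.5)^2 / 43.5 = 6.25 / 43.5 = 25/174 ≈ 0.143678
(62 - 43.5)^2 / 43.5 = 342.25 / 43.5 = 1369/174 ≈ 7.867816
(49 - 43.5)^2 / 43.5 = 30.25 / 43.5 = 121/174 ≈ 0.695402
chi2 = 2162/87 ≈ 24.850575

24.8506


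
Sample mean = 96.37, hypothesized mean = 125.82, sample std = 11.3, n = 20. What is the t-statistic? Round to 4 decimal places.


t = (xbar - mu0) / (s/sqrt(n))
xbar - mu0 = 96.37 - 125.82 = -29.45
sqrt(20) ≈ 4.47213595
s/sqrt(n) = 11.3 / 4.47213595 ≈ 2.52675681
t = -29.45 / 2.52675681 ≈ -11.655257

-11.6553


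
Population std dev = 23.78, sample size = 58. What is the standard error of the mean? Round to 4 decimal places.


SE = sigma / sqrt(n)
sqrt(58) ≈ 7.615773
SE = 23.78 / 7.615773 ≈ 3.122467

3.1225


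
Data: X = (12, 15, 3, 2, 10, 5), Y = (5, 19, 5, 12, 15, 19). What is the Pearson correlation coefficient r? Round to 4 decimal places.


r = sum((xi-xbar)(yi-ybar)) / sqrt(sum((xi-xbar)^2) * sum((yi-ybar)^2))
n = 6, xbar = 47/6 ≈ 7.833333, ybar = 75/6 = 12.5
Sxy = sum((xi-xbar)(yi-ybar)) = 41.5
Sxx = sum((xi-xbar)^2) = 833/6 ≈ 138.833333
Syy = sum((yi-ybar)^2) = 203.5
sqrt(Sxx*Syy) ≈ 168.085048
r = Sxy / sqrt(Sxx*Syy) = 41.5 / 168.085048 ≈ 0.246899

0.2469


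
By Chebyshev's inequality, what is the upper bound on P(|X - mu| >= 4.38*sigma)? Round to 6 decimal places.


P <= 1/k^2
k^2 = 4.38^2 = 19.1844
1/k^2 = 1 / 19.1844 ≈ 0.05212569

0.052126


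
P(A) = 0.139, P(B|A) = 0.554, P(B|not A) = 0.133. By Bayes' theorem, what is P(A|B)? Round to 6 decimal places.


P(A|B) = P(B|A)*P(A) / P(B), P(B) = P(B|A)*P(A) + P(B|not A)*P(not A)
P(B|A)*P(A) = 0.554 * 0.139 = 0.077006
P(B|not A)*P(not A) = 0.133 * 0.861 = 0.114513
P(B) = 0.077006 + 0.114513 = 0.191519
P(A|B) = 0.077006 / 0.191519 ≈ 0.40208021

0.402080


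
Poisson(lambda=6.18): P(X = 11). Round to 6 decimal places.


P = e^(-lam) * lam^k / k!
e^(-6.18) ≈ 0.002070428
lam^k = 6.18^11 ≈ 502195973.114313
k! = 11! = 39916800
P = 0.002070428 * 502195973.114313 / 39916800 ≈ 0.026048

0.026048


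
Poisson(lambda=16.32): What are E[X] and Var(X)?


E[X] = Var(X) = lambda = 16.32

16.32, 16.32


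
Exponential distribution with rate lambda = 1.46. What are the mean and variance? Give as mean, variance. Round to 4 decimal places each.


mean = 1/lam, var = 1/lam^2
mean = 1 / 1.46 = 50/73 ≈ 0.684932
lam^2 = 1.46^2 = 2.1316
var = 1 / 2.1316 = 2500/5329 ≈ 0.469131

0.6849, 0.4691


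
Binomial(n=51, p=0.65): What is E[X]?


E[X] = n*p = 51 * 0.65 = 33.15

33.15


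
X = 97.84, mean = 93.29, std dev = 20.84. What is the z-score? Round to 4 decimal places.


z = (X - mu) / sigma
X - mu = 97.84 - 93.29 = 4.55
z = 4.55 / 20.84 = 455/2084 ≈ 0.218330

0.2183


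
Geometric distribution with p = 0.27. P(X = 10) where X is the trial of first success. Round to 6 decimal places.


P = (1-p)^(k-1) * p
(1-p)^(k-1) = 0.73^9 ≈ 0.05887159
P = 0.05887159 * 0.27 ≈ 0.01589533

0.015895


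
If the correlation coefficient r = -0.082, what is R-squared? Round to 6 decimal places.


R^2 = r^2 = (-0.082)^2 = 0.006724

0.006724


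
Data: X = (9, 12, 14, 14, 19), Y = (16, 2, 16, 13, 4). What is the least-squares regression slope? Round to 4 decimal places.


b = sum((xi-xbar)(yi-ybar)) / sum((xi-xbar)^2)
n = 5, xbar = 68/5 = 13.6, ybar = 51/5 = 10.2
Sxy = sum((xi-xbar)(yi-ybar)) = -43.6
Sxx = sum((xi-xbar)^2) = 53.2
b = Sxy / Sxx = -109/133 ≈ -0.819549

-0.8195


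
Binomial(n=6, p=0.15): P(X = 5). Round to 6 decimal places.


P = C(n,k) * p^k * (1-p)^(n-k)
C(6,5) = 6
p^k = 0.15^5 = 0.0000759375
(1-p)^(n-k) = 0.85^1 = 0.85
P = 6 * 0.0000759375 * 0.85 ≈ 0.000387

0.000387


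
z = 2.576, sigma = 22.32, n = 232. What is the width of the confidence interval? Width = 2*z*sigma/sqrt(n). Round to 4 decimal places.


width = 2*z*sigma/sqrt(n)
2*z*sigma = 2 * 2.576 * 22.32 = 114.99264
sqrt(232) ≈ 15.231546
width = 114.99264 / 15.231546 ≈ 7.549637

7.5496


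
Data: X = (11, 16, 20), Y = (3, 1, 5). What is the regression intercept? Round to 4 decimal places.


a = ybar - b*xbar, where b = sum((xi-xbar)(yi-ybar)) / sum((xi-xbar)^2)
n = 3, xbar = 47/3 ≈ 15.666667, ybar = 9/3 = 3
Sxy = sum((xi-xbar)(yi-ybar)) = 8
Sxx = sum((xi-xbar)^2) = 122/3 ≈ 40.666667
b = Sxy / Sxx = 12/61 ≈ 0.196721
a = 3 - 0.196721 * 15.666667 = -5/61 ≈ -0.081967

-0.0820


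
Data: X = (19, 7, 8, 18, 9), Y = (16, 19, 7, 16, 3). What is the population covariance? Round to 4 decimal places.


Cov = (1/n)*sum((xi-xbar)(yi-ybar))
n = 5, xbar = 61/5 = 12.2, ybar = 61/5 = 12.2
sum((xi-xbar)(yi-ybar)) = 63.8
Cov = 63.8 / 5 = 12.76

12.7600


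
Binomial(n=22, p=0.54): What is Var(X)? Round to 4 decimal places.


Var = n*p*(1-p) = 22 * 0.54 * 0.46 = 5.4648

5.4648


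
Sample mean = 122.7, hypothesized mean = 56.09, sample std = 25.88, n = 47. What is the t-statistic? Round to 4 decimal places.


t = (xbar - mu0) / (s/sqrt(n))
xbar - mu0 = 122.7 - 56.09 = 66.61
sqrt(47) ≈ 6.85565460
s/sqrt(n) = 25.88 / 6.85565460 ≈ 3.77498598
t = 66.61 / 3.77498598 ≈ 17.645099

17.6451


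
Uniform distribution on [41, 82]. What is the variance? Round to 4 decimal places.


Var = (b-a)^2 / 12
(b-a)^2 = (82 - 41)^2 = 1681
Var = 1681/12 ≈ 140.083333

140.0833


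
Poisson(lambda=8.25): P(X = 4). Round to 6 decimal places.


P = e^(-lam) * lam^k / k!
e^(-8.25) ≈ 0.0002612586
lam^k = 8.25^4 = 1185921/256 ≈ 4632.503906
k! = 4! = 24
P = 0.0002612586 * 4632.503906 / 24 ≈ 0.050428

0.050428


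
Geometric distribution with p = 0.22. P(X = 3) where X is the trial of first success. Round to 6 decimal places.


P = (1-p)^(k-1) * p
(1-p)^(k-1) = 0.78^2 = 0.6084
P = 0.6084 * 0.22 = 0.133848

0.133848


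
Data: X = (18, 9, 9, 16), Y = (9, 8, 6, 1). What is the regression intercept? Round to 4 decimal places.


a = ybar - b*xbar, where b = sum((xi-xbar)(yi-ybar)) / sum((xi-xbar)^2)
n = 4, xbar = 52/4 = 13, ybar = 24/4 = 6
Sxy = sum((xi-xbar)(yi-ybar)) = -8
Sxx = sum((xi-xbar)^2) = 66
b = Sxy / Sxx = -4/33 ≈ -0.121212
a = 6 - (-0.121212) * 13 = 250/33 ≈ 7.575758

7.5758


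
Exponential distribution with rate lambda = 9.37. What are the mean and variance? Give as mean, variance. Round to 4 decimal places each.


mean = 1/lam, var = 1/lam^2
mean = 1 / 9.37 = 100/937 ≈ 0.106724
lam^2 = 9.37^2 = 87.7969
var = 1 / 87.7969 ≈ 0.011390

0.1067, 0.0114


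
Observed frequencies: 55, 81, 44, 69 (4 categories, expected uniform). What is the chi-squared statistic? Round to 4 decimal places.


chi2 = sum((O-E)^2/E), E = total/4
total = 249, E = 249/4 = 62.25
(55 - 62.25)^2 / 62.25 = 52.5625 / 62.25 = 841/996 ≈ 0.844378
(81 - 62.25)^2 / 62.25 = 351.5625 / 62.25 = 1875/332 ≈ 5.647590
(44 - 62.25)^2 / 62.25 = 333.0625 / 62.25 = 5329/996 ≈ 5.350402
(69 - 62.25)^2 / 62.25 = 45.5625 / 62.25 = 243/332 ≈ 0.731928
chi2 = 3131/249 ≈ 12.574297

12.5743


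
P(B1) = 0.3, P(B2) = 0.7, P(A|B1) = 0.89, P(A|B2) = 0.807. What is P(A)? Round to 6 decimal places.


P(A) = P(A|B1)*P(B1) + P(A|B2)*P(B2)
P(A|B1)*P(B1) = 0.89 * 0.3 = 0.267
P(A|B2)*P(B2) = 0.807 * 0.7 = 0.5649
P(A) = 0.267 + 0.5649 = 0.8319

0.831900


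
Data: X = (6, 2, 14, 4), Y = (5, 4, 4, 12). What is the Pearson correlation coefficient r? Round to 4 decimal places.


r = sum((xi-xbar)(yi-ybar)) / sqrt(sum((xi-xbar)^2) * sum((yi-ybar)^2))
n = 4, xbar = 26/4 = 6.5, ybar = 25/4 = 6.25
Sxy = sum((xi-xbar)(yi-ybar)) = -20.5
Sxx = sum((xi-xbar)^2) = 83
Syy = sum((yi-ybar)^2) = 44.75
sqrt(Sxx*Syy) ≈ 60.944647
r = Sxy / sqrt(Sxx*Syy) = -20.5 / 60.944647 ≈ -0.336371

-0.3364


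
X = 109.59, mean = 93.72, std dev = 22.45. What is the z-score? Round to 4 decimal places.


z = (X - mu) / sigma
X - mu = 109.59 - 93.72 = 15.87
z = 15.87 / 22.45 = 1587/2245 ≈ 0.706904

0.7069


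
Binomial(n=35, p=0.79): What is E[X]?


E[X] = n*p = 35 * 0.79 = 27.65

27.65


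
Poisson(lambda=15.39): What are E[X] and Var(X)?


E[X] = Var(X) = lambda = 15.39

15.39, 15.39


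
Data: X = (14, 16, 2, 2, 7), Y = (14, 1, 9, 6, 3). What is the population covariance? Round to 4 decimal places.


Cov = (1/n)*sum((xi-xbar)(yi-ybar))
n = 5, xbar = 41/5 = 8.2, ybar = 33/5 = 6.6
sum((xi-xbar)(yi-ybar)) = -7.6
Cov = -7.6 / 5 = -1.52

-1.5200


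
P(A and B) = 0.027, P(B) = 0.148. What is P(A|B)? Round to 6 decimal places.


P(A|B) = P(A and B) / P(B) = 0.027 / 0.148 = 27/148 ≈ 0.18243243

0.182432


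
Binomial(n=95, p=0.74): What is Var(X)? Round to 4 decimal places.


Var = n*p*(1-p) = 95 * 0.74 * 0.26 = 18.278

18.2780


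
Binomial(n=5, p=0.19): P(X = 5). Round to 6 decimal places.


P = C(n,k) * p^k * (1-p)^(n-k)
C(5,5) = 1
p^k = 0.19^5 = 0.0002476099
(1-p)^(n-k) = 0.81^0 = 1
P = 1 * 0.0002476099 * 1 ≈ 0.000248

0.000248


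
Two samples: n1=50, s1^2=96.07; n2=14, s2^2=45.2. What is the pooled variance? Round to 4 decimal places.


sp^2 = ((n1-1)*s1^2 + (n2-1)*s2^2)/(n1+n2-2)
(n1-1)*s1^2 = 49 * 96.07 = 4707.43
(n2-1)*s2^2 = 13 * 45.2 = 587.6
numerator = 4707.43 + 587.6 = 5295.03
n1+n2-2 = 62
sp^2 = 5295.03 / 62 = 529503/6200 ≈ 85.403710

85.4037


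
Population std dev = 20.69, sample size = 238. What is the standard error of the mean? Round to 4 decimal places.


SE = sigma / sqrt(n)
sqrt(238) ≈ 15.427249
SE = 20.69 / 15.427249 ≈ 1.341134

1.3411


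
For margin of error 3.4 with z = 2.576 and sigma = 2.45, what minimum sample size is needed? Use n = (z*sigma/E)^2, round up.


z*sigma/E = 2.576 * 2.45 / 3.4 = 7889/4250 ≈ 1.856235
(z*sigma/E)^2 ≈ 3.445609
round up: n = 4

4


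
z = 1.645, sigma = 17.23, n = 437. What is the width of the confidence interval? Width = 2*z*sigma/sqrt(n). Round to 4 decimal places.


width = 2*z*sigma/sqrt(n)
2*z*sigma = 2 * 1.645 * 17.23 = 56.6867
sqrt(437) ≈ 20.904545
width = 56.6867 / 20.904545 ≈ 2.711693

2.7117


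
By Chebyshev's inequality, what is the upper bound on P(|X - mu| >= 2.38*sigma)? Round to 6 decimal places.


P <= 1/k^2
k^2 = 2.38^2 = 5.6644
1/k^2 = 1 / 5.6644 ≈ 0.17654120

0.176541


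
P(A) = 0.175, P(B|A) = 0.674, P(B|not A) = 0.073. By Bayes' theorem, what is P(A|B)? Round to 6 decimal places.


P(A|B) = P(B|A)*P(A) / P(B), P(B) = P(B|A)*P(A) + P(B|not A)*P(not A)
P(B|A)*P(A) = 0.674 * 0.175 = 0.11795
P(B|not A)*P(not A) = 0.073 * 0.825 = 0.060225
P(B) = 0.11795 + 0.060225 = 0.178175
P(A|B) = 0.11795 / 0.178175 = 4718/7127 ≈ 0.66198962

0.661990


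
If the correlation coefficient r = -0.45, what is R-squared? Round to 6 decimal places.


R^2 = r^2 = (-0.45)^2 = 0.2025

0.202500


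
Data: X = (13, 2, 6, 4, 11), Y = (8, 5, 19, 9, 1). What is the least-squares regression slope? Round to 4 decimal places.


b = sum((xi-xbar)(yi-ybar)) / sum((xi-xbar)^2)
n = 5, xbar = 36/5 = 7.2, ybar = 42/5 = 8.4
Sxy = sum((xi-xbar)(yi-ybar)) = -27.4
Sxx = sum((xi-xbar)^2) = 86.8
b = Sxy / Sxx = -137/434 ≈ -0.315668

-0.3157


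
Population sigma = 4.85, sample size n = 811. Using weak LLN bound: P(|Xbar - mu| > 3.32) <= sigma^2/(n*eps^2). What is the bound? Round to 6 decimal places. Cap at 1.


bound = min(1, sigma^2/(n*eps^2))
sigma^2 = 4.85^2 = 23.5225
n*eps^2 = 811 * 3.32^2 = 811 * 11.0224 = 8939.1664
sigma^2/(n*eps^2) = 23.5225 / 8939.1664 ≈ 0.00263140

0.002631


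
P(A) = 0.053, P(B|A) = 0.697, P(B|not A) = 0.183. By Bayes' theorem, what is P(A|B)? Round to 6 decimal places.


P(A|B) = P(B|A)*P(A) / P(B), P(B) = P(B|A)*P(A) + P(B|not A)*P(not A)
P(B|A)*P(A) = 0.697 * 0.053 = 0.036941
P(B|not A)*P(not A) = 0.183 * 0.947 = 0.173301
P(B) = 0.036941 + 0.173301 = 0.210242
P(A|B) = 0.036941 / 0.210242 ≈ 0.17570704

0.175707


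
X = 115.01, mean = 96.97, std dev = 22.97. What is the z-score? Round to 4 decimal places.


z = (X - mu) / sigma
X - mu = 115.01 - 96.97 = 18.04
z = 18.04 / 22.97 = 1804/2297 ≈ 0.785372

0.7854


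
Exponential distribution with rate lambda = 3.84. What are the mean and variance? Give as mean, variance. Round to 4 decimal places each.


mean = 1/lam, var = 1/lam^2
mean = 1 / 3.84 = 25/96 ≈ 0.260417
lam^2 = 3.84^2 = 14.7456
var = 1 / 14.7456 = 625/9216 ≈ 0.067817

0.2604, 0.0678


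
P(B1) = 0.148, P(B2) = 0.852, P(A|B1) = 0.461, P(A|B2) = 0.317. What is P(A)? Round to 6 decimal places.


P(A) = P(A|B1)*P(B1) + P(A|B2)*P(B2)
P(A|B1)*P(B1) = 0.461 * 0.148 = 0.068228
P(A|B2)*P(B2) = 0.317 * 0.852 = 0.270084
P(A) = 0.068228 + 0.270084 = 0.338312

0.338312


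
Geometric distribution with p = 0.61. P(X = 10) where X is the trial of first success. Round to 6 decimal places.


P = (1-p)^(k-1) * p
(1-p)^(k-1) = 0.39^9 ≈ 0.0002087284
P = 0.0002087284 * 0.61 ≈ 0.0001273243

0.000127


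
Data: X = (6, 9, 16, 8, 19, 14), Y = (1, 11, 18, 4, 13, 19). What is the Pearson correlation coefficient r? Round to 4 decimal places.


r = sum((xi-xbar)(yi-ybar)) / sqrt(sum((xi-xbar)^2) * sum((yi-ybar)^2))
n = 6, xbar = 72/6 = 12, ybar = 66/6 = 11
Sxy = sum((xi-xbar)(yi-ybar)) = 146
Sxx = sum((xi-xbar)^2) = 130
Syy = sum((yi-ybar)^2) = 266
sqrt(Sxx*Syy) ≈ 185.956984
r = Sxy / sqrt(Sxx*Syy) = 146 / 185.956984 ≈ 0.785128

0.7851


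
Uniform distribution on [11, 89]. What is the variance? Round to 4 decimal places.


Var = (b-a)^2 / 12
(b-a)^2 = (89 - 11)^2 = 6084
Var = 6084/12 = 507

507.0000


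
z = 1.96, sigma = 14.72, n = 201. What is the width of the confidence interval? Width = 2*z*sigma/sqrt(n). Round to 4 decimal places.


width = 2*z*sigma/sqrt(n)
2*z*sigma = 2 * 1.96 * 14.72 = 57.7024
sqrt(201) ≈ 14.177447
width = 57.7024 / 14.177447 ≈ 4.070013

4.0700


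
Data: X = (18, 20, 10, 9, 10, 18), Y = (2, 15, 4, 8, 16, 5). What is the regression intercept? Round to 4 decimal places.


a = ybar - b*xbar, where b = sum((xi-xbar)(yi-ybar)) / sum((xi-xbar)^2)
n = 6, xbar = 85/6 ≈ 14.166667, ybar = 50/6 = 25/3 ≈ 8.333333
Sxy = sum((xi-xbar)(yi-ybar)) = -31/3 ≈ -10.333333
Sxx = sum((xi-xbar)^2) = 749/6 ≈ 124.833333
b = Sxy / Sxx = -62/749 ≈ -0.082777
a = 8.333333 - (-0.082777) * 14.166667 = 7120/749 ≈ 9.506008

9.5060


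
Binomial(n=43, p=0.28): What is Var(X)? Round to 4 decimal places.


Var = n*p*(1-p) = 43 * 0.28 * 0.72 = 8.6688

8.6688


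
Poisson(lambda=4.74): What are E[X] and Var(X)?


E[X] = Var(X) = lambda = 4.74

4.74, 4.74


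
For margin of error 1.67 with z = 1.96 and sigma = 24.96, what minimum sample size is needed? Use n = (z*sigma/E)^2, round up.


z*sigma/E = 1.96 * 24.96 / 1.67 = 122304/4175 ≈ 29.294371
(z*sigma/E)^2 ≈ 858.160187
round up: n = 859

859


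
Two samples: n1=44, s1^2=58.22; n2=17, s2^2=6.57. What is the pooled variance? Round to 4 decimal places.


sp^2 = ((n1-1)*s1^2 + (n2-1)*s2^2)/(n1+n2-2)
(n1-1)*s1^2 = 43 * 58.22 = 2503.46
(n2-1)*s2^2 = 16 * 6.57 = 105.12
numerator = 2503.46 + 105.12 = 2608.58
n1+n2-2 = 59
sp^2 = 2608.58 / 59 = 130429/2950 ≈ 44.213220

44.2132


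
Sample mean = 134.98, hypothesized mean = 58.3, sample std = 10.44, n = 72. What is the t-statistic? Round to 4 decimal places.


t = (xbar - mu0) / (s/sqrt(n))
xbar - mu0 = 134.98 - 58.3 = 76.68
sqrt(72) ≈ 8.48528137
s/sqrt(n) = 10.44 / 8.48528137 ≈ 1.23036580
t = 76.68 / 1.23036580 ≈ 62.322929

62.3229


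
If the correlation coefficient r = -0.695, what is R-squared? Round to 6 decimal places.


R^2 = r^2 = (-0.695)^2 = 0.483025

0.483025


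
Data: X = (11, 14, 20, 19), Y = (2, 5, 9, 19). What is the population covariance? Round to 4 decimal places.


Cov = (1/n)*sum((xi-xbar)(yi-ybar))
n = 4, xbar = 64/4 = 16, ybar = 35/4 = 8.75
sum((xi-xbar)(yi-ybar)) = 73
Cov = 73 / 4 = 18.25

18.2500


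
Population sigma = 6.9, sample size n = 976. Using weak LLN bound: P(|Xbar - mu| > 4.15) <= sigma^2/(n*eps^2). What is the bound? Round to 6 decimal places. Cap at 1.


bound = min(1, sigma^2/(n*eps^2))
sigma^2 = 6.9^2 = 47.61
n*eps^2 = 976 * 4.15^2 = 976 * 17.2225 = 16809.16
sigma^2/(n*eps^2) = 47.61 / 16809.16 ≈ 0.00283238

0.002832


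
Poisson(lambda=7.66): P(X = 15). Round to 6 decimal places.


P = e^(-lam) * lam^k / k!
e^(-7.66) ≈ 0.0004713074
lam^k = 7.66^15 ≈ 18341360393003.742722
k! = 15! = 1307674368000
P = 0.0004713074 * 18341360393003.742722 / 1307674368000 ≈ 0.006611

0.006611


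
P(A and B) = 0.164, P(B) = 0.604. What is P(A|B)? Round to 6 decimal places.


P(A|B) = P(A and B) / P(B) = 0.164 / 0.604 = 41/151 ≈ 0.27152318

0.271523


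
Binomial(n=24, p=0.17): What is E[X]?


E[X] = n*p = 24 * 0.17 = 4.08

4.08


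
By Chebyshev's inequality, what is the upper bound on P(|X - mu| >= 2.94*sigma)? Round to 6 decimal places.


P <= 1/k^2
k^2 = 2.94^2 = 8.6436
1/k^2 = 1 / 8.6436 ≈ 0.11569254

0.115693


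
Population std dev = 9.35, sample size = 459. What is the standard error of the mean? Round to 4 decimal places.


SE = sigma / sqrt(n)
sqrt(459) ≈ 21.424285
SE = 9.35 / 21.424285 ≈ 0.436421

0.4364


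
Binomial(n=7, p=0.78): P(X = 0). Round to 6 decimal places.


P = C(n,k) * p^k * (1-p)^(n-k)
C(7,0) = 1
p^k = 0.78^0 = 1
(1-p)^(n-k) = 0.22^7 ≈ 0.00002494358
P = 1 * 1 * 0.00002494358 ≈ 0.000025

0.000025


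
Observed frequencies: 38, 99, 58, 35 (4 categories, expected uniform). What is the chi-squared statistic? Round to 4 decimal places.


chi2 = sum((O-E)^2/E), E = total/4
total = 230, E = 230/4 = 57.5
(38 - 57.5)^2 / 57.5 = 380.25 / 57.5 = 1521/230 ≈ 6.613043
(99 - 57.5)^2 / 57.5 = 1722.25 / 57.5 = 6889/230 ≈ 29.952174
(58 - 57.5)^2 / 57.5 = 0.25 / 57.5 = 1/230 ≈ 0.004348
(35 - 57.5)^2 / 57.5 = 506.25 / 57.5 = 405/46 ≈ 8.804348
chi2 = 5218/115 ≈ 45.373913

45.3739


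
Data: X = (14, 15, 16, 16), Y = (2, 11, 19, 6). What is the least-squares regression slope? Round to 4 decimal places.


b = sum((xi-xbar)(yi-ybar)) / sum((xi-xbar)^2)
n = 4, xbar = 61/4 = 15.25, ybar = 38/4 = 9.5
Sxy = sum((xi-xbar)(yi-ybar)) = 13.5
Sxx = sum((xi-xbar)^2) = 2.75
b = Sxy / Sxx = 54/11 ≈ 4.909091

4.9091


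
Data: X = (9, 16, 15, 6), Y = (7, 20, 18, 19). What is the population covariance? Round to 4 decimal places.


Cov = (1/n)*sum((xi-xbar)(yi-ybar))
n = 4, xbar = 46/4 = 11.5, ybar = 64/4 = 16
sum((xi-xbar)(yi-ybar)) = 31
Cov = 31 / 4 = 7.75

7.7500


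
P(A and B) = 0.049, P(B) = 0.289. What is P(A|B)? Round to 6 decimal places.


P(A|B) = P(A and B) / P(B) = 0.049 / 0.289 = 49/289 ≈ 0.16955017

0.169550


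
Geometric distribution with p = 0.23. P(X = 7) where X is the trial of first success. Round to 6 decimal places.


P = (1-p)^(k-1) * p
(1-p)^(k-1) = 0.77^6 ≈ 0.2084224
P = 0.2084224 * 0.23 ≈ 0.04793715

0.047937


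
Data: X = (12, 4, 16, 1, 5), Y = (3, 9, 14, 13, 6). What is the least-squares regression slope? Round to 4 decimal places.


b = sum((xi-xbar)(yi-ybar)) / sum((xi-xbar)^2)
n = 5, xbar = 38/5 = 7.6, ybar = 45/5 = 9
Sxy = sum((xi-xbar)(yi-ybar)) = -3
Sxx = sum((xi-xbar)^2) = 153.2
b = Sxy / Sxx = -15/766 ≈ -0.019582

-0.0196


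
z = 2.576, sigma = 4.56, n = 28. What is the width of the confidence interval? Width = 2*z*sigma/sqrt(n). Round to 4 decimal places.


width = 2*z*sigma/sqrt(n)
2*z*sigma = 2 * 2.576 * 4.56 = 23.49312
sqrt(28) ≈ 5.291503
width = 23.49312 / 5.291503 ≈ 4.439782

4.4398


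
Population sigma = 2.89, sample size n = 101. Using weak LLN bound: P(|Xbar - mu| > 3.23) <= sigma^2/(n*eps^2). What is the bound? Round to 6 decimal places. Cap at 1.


bound = min(1, sigma^2/(n*eps^2))
sigma^2 = 2.89^2 = 8.3521
n*eps^2 = 101 * 3.23^2 = 101 * 10.4329 = 1053.7229
sigma^2/(n*eps^2) = 8.3521 / 1053.7229 ≈ 0.00792628

0.007926


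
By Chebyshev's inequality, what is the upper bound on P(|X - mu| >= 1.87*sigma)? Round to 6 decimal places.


P <= 1/k^2
k^2 = 1.87^2 = 3.4969
1/k^2 = 1 / 3.4969 ≈ 0.28596757

0.285968


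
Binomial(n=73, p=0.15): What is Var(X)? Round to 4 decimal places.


Var = n*p*(1-p) = 73 * 0.15 * 0.85 = 9.3075

9.3075


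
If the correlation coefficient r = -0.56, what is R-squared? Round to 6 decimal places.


R^2 = r^2 = (-0.56)^2 = 0.3136

0.313600


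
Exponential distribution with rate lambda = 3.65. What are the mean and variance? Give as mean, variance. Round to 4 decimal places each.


mean = 1/lam, var = 1/lam^2
mean = 1 / 3.65 = 20/73 ≈ 0.273973
lam^2 = 3.65^2 = 13.3225
var = 1 / 13.3225 = 400/5329 ≈ 0.075061

0.2740, 0.0751


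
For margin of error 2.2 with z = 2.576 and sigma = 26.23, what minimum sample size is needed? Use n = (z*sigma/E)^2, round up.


z*sigma/E = 2.576 * 26.23 / 2.2 ≈ 30.712945
(z*sigma/E)^2 ≈ 943.285018
round up: n = 944

944


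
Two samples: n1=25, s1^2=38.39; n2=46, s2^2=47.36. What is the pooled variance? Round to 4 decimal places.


sp^2 = ((n1-1)*s1^2 + (n2-1)*s2^2)/(n1+n2-2)
(n1-1)*s1^2 = 24 * 38.39 = 921.36
(n2-1)*s2^2 = 45 * 47.36 = 2131.2
numerator = 921.36 + 2131.2 = 3052.56
n1+n2-2 = 69
sp^2 = 3052.56 / 69 = 44.24

44.2400


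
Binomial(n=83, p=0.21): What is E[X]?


E[X] = n*p = 83 * 0.21 = 17.43

17.43


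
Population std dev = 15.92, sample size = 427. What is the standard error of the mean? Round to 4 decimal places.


SE = sigma / sqrt(n)
sqrt(427) ≈ 20.663978
SE = 15.92 / 20.663978 ≈ 0.770423

0.7704


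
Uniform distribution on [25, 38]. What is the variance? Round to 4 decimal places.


Var = (b-a)^2 / 12
(b-a)^2 = (38 - 25)^2 = 169
Var = 169/12 ≈ 14.083333

14.0833


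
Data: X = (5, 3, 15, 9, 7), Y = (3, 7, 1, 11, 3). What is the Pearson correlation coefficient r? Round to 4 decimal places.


r = sum((xi-xbar)(yi-ybar)) / sqrt(sum((xi-xbar)^2) * sum((yi-ybar)^2))
n = 5, xbar = 39/5 = 7.8, ybar = 25/5 = 5
Sxy = sum((xi-xbar)(yi-ybar)) = -24
Sxx = sum((xi-xbar)^2) = 84.8
Syy = sum((yi-ybar)^2) = 64
sqrt(Sxx*Syy) ≈ 73.669532
r = Sxy / sqrt(Sxx*Syy) = -24 / 73.669532 ≈ -0.325779

-0.3258


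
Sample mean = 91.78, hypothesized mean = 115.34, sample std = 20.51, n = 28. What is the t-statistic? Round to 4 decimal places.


t = (xbar - mu0) / (s/sqrt(n))
xbar - mu0 = 91.78 - 115.34 = -23.56
sqrt(28) ≈ 5.29150262
s/sqrt(n) = 20.51 / 5.29150262 ≈ 3.87602567
t = -23.56 / 3.87602567 ≈ -6.078391

-6.0784


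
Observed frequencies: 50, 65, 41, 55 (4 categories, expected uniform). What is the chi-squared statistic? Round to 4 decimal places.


chi2 = sum((O-E)^2/E), E = total/4
total = 211, E = 211/4 = 52.75
(50 - 52.75)^2 / 52.75 = 7.5625 / 52.75 = 121/844 ≈ 0.143365
(65 - 52.75)^2 / 52.75 = 150.0625 / 52.75 = 2401/844 ≈ 2.844787
(41 - 52.75)^2 / 52.75 = 138.0625 / 52.75 = 2209/844 ≈ 2.617299
(55 - 52.75)^2 / 52.75 = 5.0625 / 52.75 = 81/844 ≈ 0.095972
chi2 = 1203/211 ≈ 5.701422

5.7014


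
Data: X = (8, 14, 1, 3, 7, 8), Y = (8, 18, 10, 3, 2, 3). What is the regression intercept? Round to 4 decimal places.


a = ybar - b*xbar, where b = sum((xi-xbar)(yi-ybar)) / sum((xi-xbar)^2)
n = 6, xbar = 41/6 ≈ 6.833333, ybar = 44/6 = 22/3 ≈ 7.333333
Sxy = sum((xi-xbar)(yi-ybar)) = 217/3 ≈ 72.333333
Sxx = sum((xi-xbar)^2) = 617/6 ≈ 102.833333
b = Sxy / Sxx = 434/617 ≈ 0.703404
a = 7.333333 - 0.703404 * 6.833333 = 1559/617 ≈ 2.526742

2.5267


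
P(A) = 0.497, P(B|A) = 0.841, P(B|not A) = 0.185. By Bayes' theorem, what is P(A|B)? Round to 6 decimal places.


P(A|B) = P(B|A)*P(A) / P(B), P(B) = P(B|A)*P(A) + P(B|not A)*P(not A)
P(B|A)*P(A) = 0.841 * 0.497 = 0.417977
P(B|not A)*P(not A) = 0.185 * 0.503 = 0.093055
P(B) = 0.417977 + 0.093055 = 0.511032
P(A|B) = 0.417977 / 0.511032 ≈ 0.81790768

0.817908


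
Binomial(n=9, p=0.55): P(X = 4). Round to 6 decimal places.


P = C(n,k) * p^k * (1-p)^(n-k)
C(9,4) = 126
p^k = 0.55^4 = 0.09150625
(1-p)^(n-k) = 0.45^5 ≈ 0.01845281
P = 126 * 0.09150625 * 0.01845281 ≈ 0.212757

0.212757


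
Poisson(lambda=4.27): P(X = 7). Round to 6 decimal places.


P = e^(-lam) * lam^k / k!
e^(-4.27) ≈ 0.01398178
lam^k = 4.27^7 ≈ 25881.838634
k! = 7! = 5040
P = 0.01398178 * 25881.838634 / 5040 ≈ 0.071800

0.071800


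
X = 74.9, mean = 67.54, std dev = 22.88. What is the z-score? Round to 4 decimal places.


z = (X - mu) / sigma
X - mu = 74.9 - 67.54 = 7.36
z = 7.36 / 22.88 = 46/143 ≈ 0.321678

0.3217


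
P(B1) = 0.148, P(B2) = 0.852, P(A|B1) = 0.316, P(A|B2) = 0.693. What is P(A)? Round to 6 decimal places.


P(A) = P(A|B1)*P(B1) + P(A|B2)*P(B2)
P(A|B1)*P(B1) = 0.316 * 0.148 = 0.046768
P(A|B2)*P(B2) = 0.693 * 0.852 = 0.590436
P(A) = 0.046768 + 0.590436 = 0.637204

0.637204


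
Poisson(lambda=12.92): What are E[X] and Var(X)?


E[X] = Var(X) = lambda = 12.92

12.92, 12.92


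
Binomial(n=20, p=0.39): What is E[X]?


E[X] = n*p = 20 * 0.39 = 7.8

7.8


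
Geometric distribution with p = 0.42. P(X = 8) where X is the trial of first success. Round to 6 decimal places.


P = (1-p)^(k-1) * p
(1-p)^(k-1) = 0.58^7 ≈ 0.02207984
P = 0.02207984 * 0.42 ≈ 0.009273534

0.009274


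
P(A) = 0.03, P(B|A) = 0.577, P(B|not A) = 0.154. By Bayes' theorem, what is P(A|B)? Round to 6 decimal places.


P(A|B) = P(B|A)*P(A) / P(B), P(B) = P(B|A)*P(A) + P(B|not A)*P(not A)
P(B|A)*P(A) = 0.577 * 0.03 = 0.01731
P(B|not A)*P(not A) = 0.154 * 0.97 = 0.14938
P(B) = 0.01731 + 0.14938 = 0.16669
P(A|B) = 0.01731 / 0.16669 ≈ 0.10384546

0.103845


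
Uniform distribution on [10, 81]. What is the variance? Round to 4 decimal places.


Var = (b-a)^2 / 12
(b-a)^2 = (81 - 10)^2 = 5041
Var = 5041/12 ≈ 420.083333

420.0833


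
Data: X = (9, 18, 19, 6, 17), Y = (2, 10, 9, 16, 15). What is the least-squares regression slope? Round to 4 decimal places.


b = sum((xi-xbar)(yi-ybar)) / sum((xi-xbar)^2)
n = 5, xbar = 69/5 = 13.8, ybar = 52/5 = 10.4
Sxy = sum((xi-xbar)(yi-ybar)) = 2.4
Sxx = sum((xi-xbar)^2) = 138.8
b = Sxy / Sxx = 6/347 ≈ 0.017291

0.0173


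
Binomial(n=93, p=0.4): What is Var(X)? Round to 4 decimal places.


Var = n*p*(1-p) = 93 * 0.4 * 0.6 = 22.32

22.3200


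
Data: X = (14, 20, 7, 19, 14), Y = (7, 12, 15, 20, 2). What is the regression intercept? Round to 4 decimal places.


a = ybar - b*xbar, where b = sum((xi-xbar)(yi-ybar)) / sum((xi-xbar)^2)
n = 5, xbar = 74/5 = 14.8, ybar = 56/5 = 11.2
Sxy = sum((xi-xbar)(yi-ybar)) = 22.2
Sxx = sum((xi-xbar)^2) = 106.8
b = Sxy / Sxx = 37/178 ≈ 0.207865
a = 11.2 - 0.207865 * 14.8 = 723/89 ≈ 8.123596

8.1236


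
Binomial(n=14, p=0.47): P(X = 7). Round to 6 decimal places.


P = C(n,k) * p^k * (1-p)^(n-k)
C(14,7) = 3432
p^k = 0.47^7 ≈ 0.005066231
(1-p)^(n-k) = 0.53^7 ≈ 0.01174711
P = 3432 * 0.005066231 * 0.01174711 ≈ 0.204251

0.204251


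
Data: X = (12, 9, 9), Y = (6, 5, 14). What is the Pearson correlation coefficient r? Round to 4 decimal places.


r = sum((xi-xbar)(yi-ybar)) / sqrt(sum((xi-xbar)^2) * sum((yi-ybar)^2))
n = 3, xbar = 30/3 = 10, ybar = 25/3 ≈ 8.333333
Sxy = sum((xi-xbar)(yi-ybar)) = -7
Sxx = sum((xi-xbar)^2) = 6
Syy = sum((yi-ybar)^2) = 146/3 ≈ 48.666667
sqrt(Sxx*Syy) ≈ 17.088007
r = Sxy / sqrt(Sxx*Syy) = -7 / 17.088007 ≈ -0.409644

-0.4096


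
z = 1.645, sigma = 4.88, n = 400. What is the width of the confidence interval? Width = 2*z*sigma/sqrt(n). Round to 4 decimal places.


width = 2*z*sigma/sqrt(n)
2*z*sigma = 2 * 1.645 * 4.88 = 16.0552
sqrt(400) = 20
width = 16.0552 / 20 = 0.80276

0.8028


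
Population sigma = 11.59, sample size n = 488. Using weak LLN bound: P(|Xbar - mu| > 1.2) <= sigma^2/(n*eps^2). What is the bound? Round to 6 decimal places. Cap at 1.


bound = min(1, sigma^2/(n*eps^2))
sigma^2 = 11.59^2 = 134.3281
n*eps^2 = 488 * 1.2^2 = 488 * 1.44 = 702.72
sigma^2/(n*eps^2) = 134.3281 / 702.72 ≈ 0.19115451

0.191155


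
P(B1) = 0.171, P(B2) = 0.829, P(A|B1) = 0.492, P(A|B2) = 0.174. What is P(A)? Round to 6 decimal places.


P(A) = P(A|B1)*P(B1) + P(A|B2)*P(B2)
P(A|B1)*P(B1) = 0.492 * 0.171 = 0.084132
P(A|B2)*P(B2) = 0.174 * 0.829 = 0.144246
P(A) = 0.084132 + 0.144246 = 0.228378

0.228378


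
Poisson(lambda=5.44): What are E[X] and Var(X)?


E[X] = Var(X) = lambda = 5.44

5.44, 5.44


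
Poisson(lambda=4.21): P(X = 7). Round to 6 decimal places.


P = e^(-lam) * lam^k / k!
e^(-4.21) ≈ 0.01484637
lam^k = 4.21^7 ≈ 23440.920980
k! = 7! = 5040
P = 0.01484637 * 23440.920980 / 5040 ≈ 0.069050

0.069050


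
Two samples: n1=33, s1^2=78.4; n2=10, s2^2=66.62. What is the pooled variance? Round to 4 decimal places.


sp^2 = ((n1-1)*s1^2 + (n2-1)*s2^2)/(n1+n2-2)
(n1-1)*s1^2 = 32 * 78.4 = 2508.8
(n2-1)*s2^2 = 9 * 66.62 = 599.58
numerator = 2508.8 + 599.58 = 3108.38
n1+n2-2 = 41
sp^2 = 3108.38 / 41 = 155419/2050 ≈ 75.814146

75.8141
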